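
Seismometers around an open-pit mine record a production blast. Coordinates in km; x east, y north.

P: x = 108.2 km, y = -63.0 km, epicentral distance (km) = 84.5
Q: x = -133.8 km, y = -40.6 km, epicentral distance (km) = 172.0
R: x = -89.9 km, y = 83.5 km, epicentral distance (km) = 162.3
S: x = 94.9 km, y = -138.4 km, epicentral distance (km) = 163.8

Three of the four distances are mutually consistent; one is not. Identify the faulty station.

S

Solve using three stations at a time. Using P, Q, R (subtract circle equations pairwise → linear system) gives (x, y) ≈ (36.7, -18.0).
Distances from that point to each station vs reported:
  P: calculated 84.5 vs reported 84.5 → residual 0.0 km
  Q: calculated 172.0 vs reported 172.0 → residual 0.0 km
  R: calculated 162.3 vs reported 162.3 → residual 0.0 km
  S: calculated 133.7 vs reported 163.8 → residual 30.1 km
P, Q, R are mutually consistent (residuals ≈ 0); S is off by 30.1 km.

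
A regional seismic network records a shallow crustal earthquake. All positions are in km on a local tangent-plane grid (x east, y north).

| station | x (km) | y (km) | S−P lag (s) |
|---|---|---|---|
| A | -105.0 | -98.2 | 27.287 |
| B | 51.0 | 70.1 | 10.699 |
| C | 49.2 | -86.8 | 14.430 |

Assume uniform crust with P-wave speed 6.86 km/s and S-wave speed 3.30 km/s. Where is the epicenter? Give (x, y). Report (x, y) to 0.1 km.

x ≈ 35.3 km, y ≈ 3.9 km

Distance from S−P lag: d = Δt · v_P v_S / (v_P − v_S) = Δt · (6.86·3.30)/(6.86−3.30) ≈ 6.3590·Δt.
So d_A = 173.52, d_B = 68.03, d_C = 91.76 km.
Circle about each station: (x + 105.0)² + (y + 98.2)² = 173.52²; (x − 51.0)² + (y − 70.1)² = 68.03²; (x − 49.2)² + (y + 86.8)² = 91.76².
Subtracting pairs of circle equations eliminates x²+y² and gives linear equations (the radical axes):
312.0 x + 336.6 y = 12327.88
308.4 x + 22.8 y = 10975.93
Solving the 2×2 system: x ≈ 35.3, y ≈ 3.9 km.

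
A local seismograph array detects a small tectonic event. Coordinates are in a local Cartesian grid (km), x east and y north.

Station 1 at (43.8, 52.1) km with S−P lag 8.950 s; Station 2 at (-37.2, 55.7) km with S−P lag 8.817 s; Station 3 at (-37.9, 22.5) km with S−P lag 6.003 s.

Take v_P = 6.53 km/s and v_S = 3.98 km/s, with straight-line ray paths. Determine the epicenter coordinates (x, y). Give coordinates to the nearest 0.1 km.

Distance from S−P lag: d = Δt · v_P v_S / (v_P − v_S) = Δt · (6.53·3.98)/(6.53−3.98) ≈ 10.1919·Δt.
So d_Station 1 = 91.22, d_Station 2 = 89.86, d_Station 3 = 61.18 km.
Circle about each station: (x − 43.8)² + (y − 52.1)² = 91.22²; (x + 37.2)² + (y − 55.7)² = 89.86²; (x + 37.9)² + (y − 22.5)² = 61.18².
Subtracting the Station 1 equation from the Station 2 and Station 3 equations removes the quadratic terms:
-162.0 x + 7.2 y = 99.75
-163.4 x − 59.2 y = 1887.91
Solving the 2×2 system: x ≈ -1.8, y ≈ -26.9 km.

x ≈ -1.8 km, y ≈ -26.9 km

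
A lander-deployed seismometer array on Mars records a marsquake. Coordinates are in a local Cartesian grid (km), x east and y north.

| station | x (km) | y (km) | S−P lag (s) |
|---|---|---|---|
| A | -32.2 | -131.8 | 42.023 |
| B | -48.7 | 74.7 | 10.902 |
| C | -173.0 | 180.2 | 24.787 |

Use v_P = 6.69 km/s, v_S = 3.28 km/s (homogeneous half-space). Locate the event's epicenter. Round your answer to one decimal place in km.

Distance from S−P lag: d = Δt · v_P v_S / (v_P − v_S) = Δt · (6.69·3.28)/(6.69−3.28) ≈ 6.4350·Δt.
So d_A = 270.42, d_B = 70.15, d_C = 159.50 km.
Circle about each station: (x + 32.2)² + (y + 131.8)² = 270.42²; (x + 48.7)² + (y − 74.7)² = 70.15²; (x + 173.0)² + (y − 180.2)² = 159.50².
Subtracting the A equation from the B and C equations removes the quadratic terms:
-33.0 x + 413.0 y = 57749.65
-281.6 x + 624.0 y = 91679.69
Solving the 2×2 system: x ≈ -19.1, y ≈ 138.3 km.
Check against A (with the unrounded x, y): √((x + 32.2)²+(y + 131.8)²) = 270.42 ≈ 270.42 km. ✓

x ≈ -19.1 km, y ≈ 138.3 km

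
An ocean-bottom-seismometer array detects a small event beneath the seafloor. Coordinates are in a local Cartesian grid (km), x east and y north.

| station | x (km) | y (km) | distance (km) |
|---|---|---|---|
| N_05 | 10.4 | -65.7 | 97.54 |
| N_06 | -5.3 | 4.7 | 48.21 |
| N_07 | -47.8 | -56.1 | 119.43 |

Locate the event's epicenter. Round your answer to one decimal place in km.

Circle about each station: (x − 10.4)² + (y + 65.7)² = 97.54²; (x + 5.3)² + (y − 4.7)² = 48.21²; (x + 47.8)² + (y + 56.1)² = 119.43².
Subtracting the N_05 equation from the N_06 and N_07 equations removes the quadratic terms:
-31.4 x + 140.8 y = 2815.38
-116.4 x + 19.2 y = -3742.07
Solving the 2×2 system: x ≈ 36.8, y ≈ 28.2 km.

(36.8, 28.2)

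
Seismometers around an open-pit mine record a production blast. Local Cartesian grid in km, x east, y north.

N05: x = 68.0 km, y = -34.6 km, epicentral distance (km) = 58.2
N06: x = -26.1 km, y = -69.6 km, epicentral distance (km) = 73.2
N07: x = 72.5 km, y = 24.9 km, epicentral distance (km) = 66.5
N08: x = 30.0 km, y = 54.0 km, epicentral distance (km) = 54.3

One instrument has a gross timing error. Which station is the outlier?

N08

Solve using three stations at a time. Using N05, N06, N07 (subtract circle equations pairwise → linear system) gives (x, y) ≈ (15.5, -9.4).
Distances from that point to each station vs reported:
  N05: calculated 58.2 vs reported 58.2 → residual 0.0 km
  N06: calculated 73.2 vs reported 73.2 → residual 0.0 km
  N07: calculated 66.5 vs reported 66.5 → residual 0.0 km
  N08: calculated 65.0 vs reported 54.3 → residual 10.7 km
N05, N06, N07 are mutually consistent (residuals ≈ 0); N08 is off by 10.7 km.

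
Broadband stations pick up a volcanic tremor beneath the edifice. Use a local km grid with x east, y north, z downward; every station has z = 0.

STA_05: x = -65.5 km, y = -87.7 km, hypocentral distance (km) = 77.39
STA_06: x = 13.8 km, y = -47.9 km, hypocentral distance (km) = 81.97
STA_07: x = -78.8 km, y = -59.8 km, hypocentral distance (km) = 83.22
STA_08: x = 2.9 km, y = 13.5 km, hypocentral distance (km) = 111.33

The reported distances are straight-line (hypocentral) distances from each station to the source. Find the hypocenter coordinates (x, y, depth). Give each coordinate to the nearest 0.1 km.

Each station gives a sphere (x−x_i)² + (y−y_i)² + z² = d_i² (stations at z=0).
Subtracting the STA_05 sphere from STA_06 and STA_07: z² cancels, leaving linear equations in x and y:
158.6 x + 79.6 y = -10226.56
-26.6 x + 55.8 y = -3132.42
Solving: x ≈ -29.296, y ≈ -70.102 km (keep extra digits for the depth step; rounded: -29.3, -70.1).
Then from the STA_05 sphere: z² = 77.39² − (x + 65.5)² − (y + 87.7)² with x = -29.296, y = -70.102, so z ≈ 66.097 ≈ 66.1 km.

x ≈ -29.3 km, y ≈ -70.1 km, depth ≈ 66.1 km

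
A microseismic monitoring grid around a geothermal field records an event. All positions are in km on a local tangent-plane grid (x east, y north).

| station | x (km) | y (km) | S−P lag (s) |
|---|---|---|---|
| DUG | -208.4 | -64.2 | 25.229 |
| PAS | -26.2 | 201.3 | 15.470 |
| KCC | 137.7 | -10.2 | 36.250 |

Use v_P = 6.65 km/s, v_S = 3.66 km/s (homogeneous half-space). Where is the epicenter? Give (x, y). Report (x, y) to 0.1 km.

Distance from S−P lag: d = Δt · v_P v_S / (v_P − v_S) = Δt · (6.65·3.66)/(6.65−3.66) ≈ 8.1401·Δt.
So d_DUG = 205.37, d_PAS = 125.93, d_KCC = 295.08 km.
Circle about each station: (x + 208.4)² + (y + 64.2)² = 205.37²; (x + 26.2)² + (y − 201.3)² = 125.93²; (x − 137.7)² + (y + 10.2)² = 295.08².
Subtracting pairs of circle equations eliminates x²+y² and gives linear equations (the radical axes):
364.4 x + 531.0 y = 19974.40
692.2 x + 108.0 y = -73382.24
Solving the 2×2 system: x ≈ -125.3, y ≈ 123.6 km.
Check against DUG (with the unrounded x, y): √((x + 208.4)²+(y + 64.2)²) = 205.37 ≈ 205.37 km. ✓

(-125.3, 123.6)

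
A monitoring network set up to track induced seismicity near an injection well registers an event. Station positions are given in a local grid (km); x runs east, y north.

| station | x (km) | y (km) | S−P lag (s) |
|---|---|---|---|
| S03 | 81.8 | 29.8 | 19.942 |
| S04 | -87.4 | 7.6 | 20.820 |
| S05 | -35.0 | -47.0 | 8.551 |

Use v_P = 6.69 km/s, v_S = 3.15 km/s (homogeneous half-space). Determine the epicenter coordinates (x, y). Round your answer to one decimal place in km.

Distance from S−P lag: d = Δt · v_P v_S / (v_P − v_S) = Δt · (6.69·3.15)/(6.69−3.15) ≈ 5.9530·Δt.
So d_S03 = 118.71, d_S04 = 123.94, d_S05 = 50.90 km.
Circle about each station: (x − 81.8)² + (y − 29.8)² = 118.71²; (x + 87.4)² + (y − 7.6)² = 123.94²; (x + 35.0)² + (y + 47.0)² = 50.90².
Subtracting pairs of circle equations eliminates x²+y² and gives linear equations (the radical axes):
-338.4 x − 44.4 y = -1151.82
-233.6 x − 153.6 y = 7355.97
Solving the 2×2 system: x ≈ 12.1, y ≈ -66.3 km.

x ≈ 12.1 km, y ≈ -66.3 km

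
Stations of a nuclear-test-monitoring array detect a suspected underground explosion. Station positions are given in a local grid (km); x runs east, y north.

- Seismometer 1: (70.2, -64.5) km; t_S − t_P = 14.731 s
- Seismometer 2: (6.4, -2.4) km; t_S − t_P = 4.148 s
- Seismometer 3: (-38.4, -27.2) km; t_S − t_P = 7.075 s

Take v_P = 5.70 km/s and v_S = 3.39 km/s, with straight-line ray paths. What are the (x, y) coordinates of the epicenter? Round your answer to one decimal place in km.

Distance from S−P lag: d = Δt · v_P v_S / (v_P − v_S) = Δt · (5.70·3.39)/(5.70−3.39) ≈ 8.3649·Δt.
So d_Seismometer 1 = 123.22, d_Seismometer 2 = 34.70, d_Seismometer 3 = 59.18 km.
Circle about each station: (x − 70.2)² + (y + 64.5)² = 123.22²; (x − 6.4)² + (y + 2.4)² = 34.70²; (x + 38.4)² + (y + 27.2)² = 59.18².
Subtracting pairs of circle equations eliminates x²+y² and gives linear equations (the radical axes):
-127.6 x + 124.2 y = 4937.51
-217.2 x + 74.6 y = 4807.01
Solving the 2×2 system: x ≈ -13.1, y ≈ 26.3 km.

x ≈ -13.1 km, y ≈ 26.3 km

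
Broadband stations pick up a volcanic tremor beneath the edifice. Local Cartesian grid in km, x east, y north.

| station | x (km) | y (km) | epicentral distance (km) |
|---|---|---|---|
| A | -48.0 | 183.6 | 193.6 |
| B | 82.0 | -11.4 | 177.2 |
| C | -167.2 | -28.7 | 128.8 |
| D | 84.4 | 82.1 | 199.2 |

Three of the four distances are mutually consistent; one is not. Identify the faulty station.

C

Solve using three stations at a time. Using A, B, D (subtract circle equations pairwise → linear system) gives (x, y) ≈ (-95.3, -4.4).
Distances from that point to each station vs reported:
  A: calculated 193.8 vs reported 193.6 → residual 0.2 km
  B: calculated 177.4 vs reported 177.2 → residual 0.2 km
  C: calculated 75.9 vs reported 128.8 → residual 52.9 km
  D: calculated 199.4 vs reported 199.2 → residual 0.2 km
A, B, D are mutually consistent (residuals ≈ 0); C is off by 52.9 km.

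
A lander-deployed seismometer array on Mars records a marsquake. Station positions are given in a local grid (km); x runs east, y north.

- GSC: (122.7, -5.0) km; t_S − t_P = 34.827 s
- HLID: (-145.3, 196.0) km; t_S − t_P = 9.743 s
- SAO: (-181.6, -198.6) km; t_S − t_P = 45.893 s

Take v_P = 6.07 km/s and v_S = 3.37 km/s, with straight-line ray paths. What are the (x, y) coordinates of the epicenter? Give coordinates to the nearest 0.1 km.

Distance from S−P lag: d = Δt · v_P v_S / (v_P − v_S) = Δt · (6.07·3.37)/(6.07−3.37) ≈ 7.5763·Δt.
So d_GSC = 263.86, d_HLID = 73.82, d_SAO = 347.70 km.
Circle about each station: (x − 122.7)² + (y + 5.0)² = 263.86²; (x + 145.3)² + (y − 196.0)² = 73.82²; (x + 181.6)² + (y + 198.6)² = 347.70².
Subtracting the GSC equation from the HLID and SAO equations removes the quadratic terms:
-536.0 x + 402.0 y = 108620.51
-608.6 x − 387.2 y = 6067.04
Solving the 2×2 system: x ≈ -98.4, y ≈ 139.0 km.
Check against GSC (with the unrounded x, y): √((x − 122.7)²+(y + 5.0)²) = 263.86 ≈ 263.86 km. ✓

-98.4 km east, 139.0 km north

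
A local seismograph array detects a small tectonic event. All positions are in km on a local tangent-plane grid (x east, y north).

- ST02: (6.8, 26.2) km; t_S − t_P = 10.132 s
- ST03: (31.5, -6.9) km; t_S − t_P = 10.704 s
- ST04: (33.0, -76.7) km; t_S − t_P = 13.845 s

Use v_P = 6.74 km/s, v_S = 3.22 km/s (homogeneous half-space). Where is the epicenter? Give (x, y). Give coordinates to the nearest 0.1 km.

Distance from S−P lag: d = Δt · v_P v_S / (v_P − v_S) = Δt · (6.74·3.22)/(6.74−3.22) ≈ 6.1656·Δt.
So d_ST02 = 62.47, d_ST03 = 66.00, d_ST04 = 85.36 km.
Circle about each station: (x − 6.8)² + (y − 26.2)² = 62.47²; (x − 31.5)² + (y + 6.9)² = 66.00²; (x − 33.0)² + (y + 76.7)² = 85.36².
Subtracting the ST02 equation from the ST03 and ST04 equations removes the quadratic terms:
49.4 x − 66.2 y = -146.32
52.4 x − 205.8 y = 2855.38
Solving the 2×2 system: x ≈ -32.7, y ≈ -22.2 km.

-32.7 km east, -22.2 km north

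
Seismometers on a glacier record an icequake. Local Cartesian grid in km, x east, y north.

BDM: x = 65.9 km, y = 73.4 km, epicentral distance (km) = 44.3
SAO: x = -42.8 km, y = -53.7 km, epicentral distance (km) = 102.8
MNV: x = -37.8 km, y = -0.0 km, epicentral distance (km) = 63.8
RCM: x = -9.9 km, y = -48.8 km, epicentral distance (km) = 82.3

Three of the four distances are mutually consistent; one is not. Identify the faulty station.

Solve using three stations at a time. Using SAO, MNV, RCM (subtract circle equations pairwise → linear system) gives (x, y) ≈ (19.5, 28.1).
Distances from that point to each station vs reported:
  BDM: calculated 64.9 vs reported 44.3 → residual 20.6 km
  SAO: calculated 102.8 vs reported 102.8 → residual 0.0 km
  MNV: calculated 63.8 vs reported 63.8 → residual 0.0 km
  RCM: calculated 82.3 vs reported 82.3 → residual 0.0 km
SAO, MNV, RCM are mutually consistent (residuals ≈ 0); BDM is off by 20.6 km.

BDM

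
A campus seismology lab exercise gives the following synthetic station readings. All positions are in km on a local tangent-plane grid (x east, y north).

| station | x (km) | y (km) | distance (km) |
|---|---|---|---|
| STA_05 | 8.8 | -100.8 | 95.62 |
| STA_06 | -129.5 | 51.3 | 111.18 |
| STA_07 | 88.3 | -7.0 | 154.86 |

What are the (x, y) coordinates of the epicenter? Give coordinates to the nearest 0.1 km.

x ≈ -63.4 km, y ≈ -38.1 km

Circle about each station: (x − 8.8)² + (y + 100.8)² = 95.62²; (x + 129.5)² + (y − 51.3)² = 111.18²; (x − 88.3)² + (y + 7.0)² = 154.86².
Subtracting the STA_05 equation from the STA_06 and STA_07 equations removes the quadratic terms:
-276.6 x + 304.2 y = 5946.05
159.0 x + 187.6 y = -17230.63
Solving the 2×2 system: x ≈ -63.4, y ≈ -38.1 km.
Check against STA_05 (with the unrounded x, y): √((x − 8.8)²+(y + 100.8)²) = 95.63 ≈ 95.62 km. ✓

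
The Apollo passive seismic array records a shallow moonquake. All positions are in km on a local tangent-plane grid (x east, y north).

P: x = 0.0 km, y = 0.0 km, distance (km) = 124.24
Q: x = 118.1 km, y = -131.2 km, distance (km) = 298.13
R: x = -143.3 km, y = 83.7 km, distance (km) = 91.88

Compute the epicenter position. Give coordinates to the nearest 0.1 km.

Circle about each station: x² + y² = 124.24²; (x − 118.1)² + (y + 131.2)² = 298.13²; (x + 143.3)² + (y − 83.7)² = 91.88².
Subtracting the P equation from the Q and R equations removes the quadratic terms:
236.2 x − 262.4 y = -42284.87
-286.6 x + 167.4 y = 34534.22
Solving the 2×2 system: x ≈ -55.6, y ≈ 111.1 km.

-55.6 km east, 111.1 km north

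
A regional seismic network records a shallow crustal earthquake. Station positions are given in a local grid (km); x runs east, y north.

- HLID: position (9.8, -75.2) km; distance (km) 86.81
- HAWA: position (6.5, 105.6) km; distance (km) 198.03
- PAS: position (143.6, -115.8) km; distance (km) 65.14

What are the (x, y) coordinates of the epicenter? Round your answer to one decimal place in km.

x ≈ 96.5 km, y ≈ -70.8 km

Circle about each station: (x − 9.8)² + (y + 75.2)² = 86.81²; (x − 6.5)² + (y − 105.6)² = 198.03²; (x − 143.6)² + (y + 115.8)² = 65.14².
Subtracting pairs of circle equations eliminates x²+y² and gives linear equations (the radical axes):
-6.6 x + 361.6 y = -26237.37
267.6 x − 81.2 y = 31572.28
Solving the 2×2 system: x ≈ 96.5, y ≈ -70.8 km.
Check against HLID (with the unrounded x, y): √((x − 9.8)²+(y + 75.2)²) = 86.81 ≈ 86.81 km. ✓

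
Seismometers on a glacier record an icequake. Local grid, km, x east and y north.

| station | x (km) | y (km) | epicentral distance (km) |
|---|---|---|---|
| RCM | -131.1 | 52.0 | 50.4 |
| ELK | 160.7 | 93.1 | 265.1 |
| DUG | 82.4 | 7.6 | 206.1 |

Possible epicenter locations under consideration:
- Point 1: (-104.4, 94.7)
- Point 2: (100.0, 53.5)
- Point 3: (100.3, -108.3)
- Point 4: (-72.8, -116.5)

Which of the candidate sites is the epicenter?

Point 1

For each candidate, compare |candidate − station| to the reported distance:
Point 1: residuals RCM 0.0, ELK 0.0, DUG 0.0 → max 0.0 km
Point 2: residuals RCM 180.7, ELK 192.6, DUG 156.9 → max 192.6 km
Point 3: residuals RCM 231.1, ELK 54.8, DUG 88.8 → max 231.1 km
Point 4: residuals RCM 127.9, ELK 48.7, DUG 7.4 → max 127.9 km
Only Point 1 has all residuals ≈ 0.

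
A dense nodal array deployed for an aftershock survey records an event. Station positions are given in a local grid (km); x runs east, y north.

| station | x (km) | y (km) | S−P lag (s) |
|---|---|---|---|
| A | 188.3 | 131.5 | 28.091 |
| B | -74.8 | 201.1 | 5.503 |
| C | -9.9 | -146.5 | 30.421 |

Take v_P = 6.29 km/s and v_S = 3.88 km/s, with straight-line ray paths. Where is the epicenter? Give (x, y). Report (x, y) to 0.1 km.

(-95.6, 149.4)

Distance from S−P lag: d = Δt · v_P v_S / (v_P − v_S) = Δt · (6.29·3.88)/(6.29−3.88) ≈ 10.1266·Δt.
So d_A = 284.47, d_B = 55.73, d_C = 308.06 km.
Circle about each station: (x − 188.3)² + (y − 131.5)² = 284.47²; (x + 74.8)² + (y − 201.1)² = 55.73²; (x + 9.9)² + (y + 146.5)² = 308.06².
Subtracting pairs of circle equations eliminates x²+y² and gives linear equations (the radical axes):
-526.2 x + 139.2 y = 71104.46
-396.4 x − 556.0 y = -45166.66
Solving the 2×2 system: x ≈ -95.6, y ≈ 149.4 km.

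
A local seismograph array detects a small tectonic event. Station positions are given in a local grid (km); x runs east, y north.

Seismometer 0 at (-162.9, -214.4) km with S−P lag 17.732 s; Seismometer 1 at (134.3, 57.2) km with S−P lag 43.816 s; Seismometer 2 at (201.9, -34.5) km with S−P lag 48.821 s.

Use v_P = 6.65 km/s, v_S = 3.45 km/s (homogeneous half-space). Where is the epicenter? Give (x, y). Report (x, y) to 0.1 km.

x ≈ -143.9 km, y ≈ -88.7 km

Distance from S−P lag: d = Δt · v_P v_S / (v_P − v_S) = Δt · (6.65·3.45)/(6.65−3.45) ≈ 7.1695·Δt.
So d_Seismometer 0 = 127.13, d_Seismometer 1 = 314.14, d_Seismometer 2 = 350.02 km.
Circle about each station: (x + 162.9)² + (y + 214.4)² = 127.13²; (x − 134.3)² + (y − 57.2)² = 314.14²; (x − 201.9)² + (y + 34.5)² = 350.02².
Subtracting the Seismometer 0 equation from the Seismometer 1 and Seismometer 2 equations removes the quadratic terms:
594.4 x + 543.2 y = -133717.34
729.6 x + 359.8 y = -136901.87
Solving the 2×2 system: x ≈ -143.9, y ≈ -88.7 km.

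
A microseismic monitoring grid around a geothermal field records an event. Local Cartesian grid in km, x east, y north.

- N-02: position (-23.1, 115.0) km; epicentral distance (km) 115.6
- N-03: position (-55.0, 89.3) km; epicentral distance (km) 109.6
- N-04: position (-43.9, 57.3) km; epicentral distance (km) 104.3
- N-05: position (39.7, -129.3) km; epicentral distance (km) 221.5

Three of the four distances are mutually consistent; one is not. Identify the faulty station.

N-02

Solve using three stations at a time. Using N-03, N-04, N-05 (subtract circle equations pairwise → linear system) gives (x, y) ≈ (54.2, 91.5).
Distances from that point to each station vs reported:
  N-02: calculated 80.8 vs reported 115.6 → residual 34.8 km
  N-03: calculated 109.2 vs reported 109.6 → residual 0.4 km
  N-04: calculated 103.9 vs reported 104.3 → residual 0.4 km
  N-05: calculated 221.3 vs reported 221.5 → residual 0.2 km
N-03, N-04, N-05 are mutually consistent (residuals ≈ 0); N-02 is off by 34.8 km.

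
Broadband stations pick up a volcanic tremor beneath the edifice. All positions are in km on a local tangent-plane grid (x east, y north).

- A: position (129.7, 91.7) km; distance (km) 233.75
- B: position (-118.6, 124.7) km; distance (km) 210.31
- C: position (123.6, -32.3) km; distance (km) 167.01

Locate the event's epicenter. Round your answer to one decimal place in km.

Circle about each station: (x − 129.7)² + (y − 91.7)² = 233.75²; (x + 118.6)² + (y − 124.7)² = 210.31²; (x − 123.6)² + (y + 32.3)² = 167.01².
Subtracting the A equation from the B and C equations removes the quadratic terms:
-496.6 x + 66.0 y = 14793.84
-12.2 x − 248.0 y = 17835.99
Solving the 2×2 system: x ≈ -39.1, y ≈ -70.0 km.

(-39.1, -70.0)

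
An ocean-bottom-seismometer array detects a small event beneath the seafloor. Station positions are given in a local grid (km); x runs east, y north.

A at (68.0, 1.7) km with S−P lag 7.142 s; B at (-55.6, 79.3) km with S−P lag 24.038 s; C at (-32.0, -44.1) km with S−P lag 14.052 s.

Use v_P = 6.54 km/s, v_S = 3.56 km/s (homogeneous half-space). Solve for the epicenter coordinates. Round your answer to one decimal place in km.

77.4 km east, -53.3 km north

Distance from S−P lag: d = Δt · v_P v_S / (v_P − v_S) = Δt · (6.54·3.56)/(6.54−3.56) ≈ 7.8129·Δt.
So d_A = 55.80, d_B = 187.81, d_C = 109.79 km.
Circle about each station: (x − 68.0)² + (y − 1.7)² = 55.80²; (x + 55.6)² + (y − 79.3)² = 187.81²; (x + 32.0)² + (y + 44.1)² = 109.79².
Subtracting the A equation from the B and C equations removes the quadratic terms:
-247.2 x + 155.2 y = -27406.00
-200.0 x − 91.6 y = -10598.28
Solving the 2×2 system: x ≈ 77.4, y ≈ -53.3 km.
Check against A (with the unrounded x, y): √((x − 68.0)²+(y − 1.7)²) = 55.80 ≈ 55.80 km. ✓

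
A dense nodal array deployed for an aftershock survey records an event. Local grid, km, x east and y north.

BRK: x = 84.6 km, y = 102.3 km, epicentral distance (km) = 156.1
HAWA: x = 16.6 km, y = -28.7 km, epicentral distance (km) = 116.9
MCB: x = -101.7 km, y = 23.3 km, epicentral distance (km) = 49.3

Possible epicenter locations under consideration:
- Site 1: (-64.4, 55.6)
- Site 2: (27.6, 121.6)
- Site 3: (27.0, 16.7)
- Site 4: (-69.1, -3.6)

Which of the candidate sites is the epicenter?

For each candidate, compare |candidate − station| to the reported distance:
Site 1: residuals BRK 0.0, HAWA 0.0, MCB 0.0 → max 0.0 km
Site 2: residuals BRK 95.9, HAWA 33.8, MCB 113.1 → max 113.1 km
Site 3: residuals BRK 52.9, HAWA 70.3, MCB 79.6 → max 79.6 km
Site 4: residuals BRK 30.6, HAWA 27.6, MCB 7.0 → max 30.6 km
Only Site 1 has all residuals ≈ 0.

Site 1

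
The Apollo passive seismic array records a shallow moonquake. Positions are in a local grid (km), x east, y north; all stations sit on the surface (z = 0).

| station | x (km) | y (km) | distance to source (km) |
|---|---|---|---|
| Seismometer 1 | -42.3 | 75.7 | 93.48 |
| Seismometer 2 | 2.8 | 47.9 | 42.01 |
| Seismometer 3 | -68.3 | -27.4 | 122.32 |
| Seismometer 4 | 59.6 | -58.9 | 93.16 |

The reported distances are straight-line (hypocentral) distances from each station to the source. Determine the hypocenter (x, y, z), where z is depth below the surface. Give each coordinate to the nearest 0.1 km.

x ≈ 38.4 km, y ≈ 30.7 km, depth ≈ 14.2 km

Each station gives a sphere (x−x_i)² + (y−y_i)² + z² = d_i² (stations at z=0).
Subtracting the Seismometer 1 sphere from Seismometer 2 and Seismometer 3: z² cancels, leaving linear equations in x and y:
90.2 x − 55.6 y = 1756.14
-52.0 x − 206.2 y = -8327.80
Solving: x ≈ 38.396, y ≈ 30.704 km (keep extra digits for the depth step; rounded: 38.4, 30.7).
Then from the Seismometer 1 sphere: z² = 93.48² − (x + 42.3)² − (y − 75.7)² with x = 38.396, y = 30.704, so z ≈ 14.214 ≈ 14.2 km.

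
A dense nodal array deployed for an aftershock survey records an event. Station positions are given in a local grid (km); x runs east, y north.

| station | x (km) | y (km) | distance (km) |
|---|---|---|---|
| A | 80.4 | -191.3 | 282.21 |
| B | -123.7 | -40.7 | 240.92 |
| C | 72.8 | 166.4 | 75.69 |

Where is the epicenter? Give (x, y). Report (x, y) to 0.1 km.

Circle about each station: (x − 80.4)² + (y + 191.3)² = 282.21²; (x + 123.7)² + (y + 40.7)² = 240.92²; (x − 72.8)² + (y − 166.4)² = 75.69².
Subtracting the A equation from the B and C equations removes the quadratic terms:
-408.2 x + 301.2 y = -4501.63
-15.2 x + 715.4 y = 63842.46
Solving the 2×2 system: x ≈ 78.1, y ≈ 90.9 km.

(78.1, 90.9)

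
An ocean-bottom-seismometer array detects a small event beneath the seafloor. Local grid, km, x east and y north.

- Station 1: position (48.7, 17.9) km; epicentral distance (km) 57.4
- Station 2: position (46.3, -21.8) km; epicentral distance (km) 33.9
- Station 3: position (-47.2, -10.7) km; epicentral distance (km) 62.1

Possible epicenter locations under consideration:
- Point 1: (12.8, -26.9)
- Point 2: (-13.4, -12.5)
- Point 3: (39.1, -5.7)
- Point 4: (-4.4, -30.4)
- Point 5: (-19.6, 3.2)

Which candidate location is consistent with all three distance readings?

For each candidate, compare |candidate − station| to the reported distance:
Point 1: residuals Station 1 0.0, Station 2 0.0, Station 3 0.0 → max 0.0 km
Point 2: residuals Station 1 11.7, Station 2 26.5, Station 3 28.3 → max 28.3 km
Point 3: residuals Station 1 31.9, Station 2 16.3, Station 3 24.3 → max 31.9 km
Point 4: residuals Station 1 14.4, Station 2 17.5, Station 3 15.0 → max 17.5 km
Point 5: residuals Station 1 12.5, Station 2 36.6, Station 3 31.2 → max 36.6 km
Only Point 1 has all residuals ≈ 0.

Point 1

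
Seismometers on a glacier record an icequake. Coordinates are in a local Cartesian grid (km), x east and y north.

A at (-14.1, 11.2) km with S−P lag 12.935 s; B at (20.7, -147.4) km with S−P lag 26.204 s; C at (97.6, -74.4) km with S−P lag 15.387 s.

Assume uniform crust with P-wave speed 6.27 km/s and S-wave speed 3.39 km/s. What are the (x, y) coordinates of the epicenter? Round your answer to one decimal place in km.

(77.7, 37.4)

Distance from S−P lag: d = Δt · v_P v_S / (v_P − v_S) = Δt · (6.27·3.39)/(6.27−3.39) ≈ 7.3803·Δt.
So d_A = 95.46, d_B = 193.39, d_C = 113.56 km.
Circle about each station: (x + 14.1)² + (y − 11.2)² = 95.46²; (x − 20.7)² + (y + 147.4)² = 193.39²; (x − 97.6)² + (y + 74.4)² = 113.56².
Subtracting the A equation from the B and C equations removes the quadratic terms:
69.6 x − 317.2 y = -6456.08
223.4 x − 171.2 y = 10953.61
Solving the 2×2 system: x ≈ 77.7, y ≈ 37.4 km.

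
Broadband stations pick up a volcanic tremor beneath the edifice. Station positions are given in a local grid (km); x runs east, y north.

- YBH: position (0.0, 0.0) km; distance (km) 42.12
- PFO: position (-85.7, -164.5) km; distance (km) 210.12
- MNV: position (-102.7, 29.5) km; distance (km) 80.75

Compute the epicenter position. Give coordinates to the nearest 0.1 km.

Circle about each station: x² + y² = 42.12²; (x + 85.7)² + (y + 164.5)² = 210.12²; (x + 102.7)² + (y − 29.5)² = 80.75².
Subtracting the YBH equation from the PFO and MNV equations removes the quadratic terms:
-171.4 x − 329.0 y = -7971.58
-205.4 x + 59.0 y = 6671.07
Solving the 2×2 system: x ≈ -22.2, y ≈ 35.8 km.

(-22.2, 35.8)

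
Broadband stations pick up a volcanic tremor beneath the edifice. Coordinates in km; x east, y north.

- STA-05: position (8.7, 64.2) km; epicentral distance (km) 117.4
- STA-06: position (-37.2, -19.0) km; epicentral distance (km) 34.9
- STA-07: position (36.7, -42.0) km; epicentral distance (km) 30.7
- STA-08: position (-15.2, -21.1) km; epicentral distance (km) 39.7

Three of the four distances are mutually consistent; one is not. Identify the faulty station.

Solve using three stations at a time. Using STA-05, STA-07, STA-08 (subtract circle equations pairwise → linear system) gives (x, y) ≈ (8.1, -53.2).
Distances from that point to each station vs reported:
  STA-05: calculated 117.4 vs reported 117.4 → residual 0.0 km
  STA-06: calculated 56.8 vs reported 34.9 → residual 21.9 km
  STA-07: calculated 30.7 vs reported 30.7 → residual 0.0 km
  STA-08: calculated 39.7 vs reported 39.7 → residual 0.0 km
STA-05, STA-07, STA-08 are mutually consistent (residuals ≈ 0); STA-06 is off by 21.9 km.

STA-06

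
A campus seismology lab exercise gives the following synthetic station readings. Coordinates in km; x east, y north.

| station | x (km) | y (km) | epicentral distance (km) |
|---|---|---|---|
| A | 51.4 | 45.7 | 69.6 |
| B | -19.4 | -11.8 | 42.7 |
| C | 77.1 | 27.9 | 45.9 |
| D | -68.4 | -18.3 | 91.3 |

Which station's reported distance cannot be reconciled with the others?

C

Solve using three stations at a time. Using A, B, D (subtract circle equations pairwise → linear system) gives (x, y) ≈ (22.9, -17.8).
Distances from that point to each station vs reported:
  A: calculated 69.6 vs reported 69.6 → residual 0.0 km
  B: calculated 42.8 vs reported 42.7 → residual 0.1 km
  C: calculated 70.9 vs reported 45.9 → residual 25.0 km
  D: calculated 91.3 vs reported 91.3 → residual 0.0 km
A, B, D are mutually consistent (residuals ≈ 0); C is off by 25.0 km.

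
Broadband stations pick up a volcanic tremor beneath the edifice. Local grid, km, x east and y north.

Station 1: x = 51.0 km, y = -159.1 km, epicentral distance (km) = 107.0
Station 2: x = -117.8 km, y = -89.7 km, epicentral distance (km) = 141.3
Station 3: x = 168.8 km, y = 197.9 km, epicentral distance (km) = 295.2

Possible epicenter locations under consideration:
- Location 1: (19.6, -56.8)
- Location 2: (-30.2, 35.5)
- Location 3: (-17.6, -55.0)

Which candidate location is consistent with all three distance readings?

Location 1

For each candidate, compare |candidate − station| to the reported distance:
Location 1: residuals Station 1 0.0, Station 2 0.0, Station 3 0.0 → max 0.0 km
Location 2: residuals Station 1 103.9, Station 2 11.5, Station 3 38.3 → max 103.9 km
Location 3: residuals Station 1 17.7, Station 2 35.3, Station 3 19.0 → max 35.3 km
Only Location 1 has all residuals ≈ 0.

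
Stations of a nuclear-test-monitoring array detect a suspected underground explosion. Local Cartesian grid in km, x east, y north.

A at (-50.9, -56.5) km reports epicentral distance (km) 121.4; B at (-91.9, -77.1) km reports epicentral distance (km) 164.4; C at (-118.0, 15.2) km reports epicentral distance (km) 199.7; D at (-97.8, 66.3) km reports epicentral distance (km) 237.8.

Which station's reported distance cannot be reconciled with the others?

D

Solve using three stations at a time. Using A, B, C (subtract circle equations pairwise → linear system) gives (x, y) ≈ (70.5, -51.0).
Distances from that point to each station vs reported:
  A: calculated 121.5 vs reported 121.4 → residual 0.1 km
  B: calculated 164.5 vs reported 164.4 → residual 0.1 km
  C: calculated 199.8 vs reported 199.7 → residual 0.1 km
  D: calculated 205.1 vs reported 237.8 → residual 32.7 km
A, B, C are mutually consistent (residuals ≈ 0); D is off by 32.7 km.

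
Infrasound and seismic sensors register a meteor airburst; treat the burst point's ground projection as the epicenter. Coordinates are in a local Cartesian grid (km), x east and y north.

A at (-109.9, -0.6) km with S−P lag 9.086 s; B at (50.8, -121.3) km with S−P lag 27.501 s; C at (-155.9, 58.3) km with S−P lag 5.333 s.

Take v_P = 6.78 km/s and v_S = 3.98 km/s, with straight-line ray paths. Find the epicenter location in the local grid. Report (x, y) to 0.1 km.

x ≈ -113.2 km, y ≈ 86.9 km

Distance from S−P lag: d = Δt · v_P v_S / (v_P − v_S) = Δt · (6.78·3.98)/(6.78−3.98) ≈ 9.6373·Δt.
So d_A = 87.56, d_B = 265.03, d_C = 51.40 km.
Circle about each station: (x + 109.9)² + (y + 0.6)² = 87.56²; (x − 50.8)² + (y + 121.3)² = 265.03²; (x + 155.9)² + (y − 58.3)² = 51.40².
Subtracting the A equation from the B and C equations removes the quadratic terms:
321.4 x − 241.4 y = -57358.19
-92.0 x + 117.8 y = 20650.12
Solving the 2×2 system: x ≈ -113.2, y ≈ 86.9 km.
Check against A (with the unrounded x, y): √((x + 109.9)²+(y + 0.6)²) = 87.55 ≈ 87.56 km. ✓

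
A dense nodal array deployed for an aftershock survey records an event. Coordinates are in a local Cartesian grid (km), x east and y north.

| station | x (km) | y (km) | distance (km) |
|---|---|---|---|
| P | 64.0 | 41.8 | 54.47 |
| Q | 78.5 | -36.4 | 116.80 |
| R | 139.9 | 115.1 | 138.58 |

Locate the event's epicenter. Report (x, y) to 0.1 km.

12.7 km east, 60.1 km north

Circle about each station: (x − 64.0)² + (y − 41.8)² = 54.47²; (x − 78.5)² + (y + 36.4)² = 116.80²; (x − 139.9)² + (y − 115.1)² = 138.58².
Subtracting pairs of circle equations eliminates x²+y² and gives linear equations (the radical axes):
29.0 x − 156.4 y = -9031.29
151.8 x + 146.6 y = 10739.34
Solving the 2×2 system: x ≈ 12.7, y ≈ 60.1 km.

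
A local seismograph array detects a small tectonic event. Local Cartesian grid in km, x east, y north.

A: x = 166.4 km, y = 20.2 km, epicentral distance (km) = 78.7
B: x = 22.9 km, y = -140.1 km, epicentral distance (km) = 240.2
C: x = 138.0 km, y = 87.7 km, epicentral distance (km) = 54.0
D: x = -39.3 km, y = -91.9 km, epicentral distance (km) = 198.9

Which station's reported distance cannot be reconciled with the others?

Solve using three stations at a time. Using A, C, D (subtract circle equations pairwise → linear system) gives (x, y) ≈ (95.5, 54.4).
Distances from that point to each station vs reported:
  A: calculated 78.7 vs reported 78.7 → residual 0.0 km
  B: calculated 207.6 vs reported 240.2 → residual 32.6 km
  C: calculated 54.0 vs reported 54.0 → residual 0.0 km
  D: calculated 198.9 vs reported 198.9 → residual 0.0 km
A, C, D are mutually consistent (residuals ≈ 0); B is off by 32.6 km.

B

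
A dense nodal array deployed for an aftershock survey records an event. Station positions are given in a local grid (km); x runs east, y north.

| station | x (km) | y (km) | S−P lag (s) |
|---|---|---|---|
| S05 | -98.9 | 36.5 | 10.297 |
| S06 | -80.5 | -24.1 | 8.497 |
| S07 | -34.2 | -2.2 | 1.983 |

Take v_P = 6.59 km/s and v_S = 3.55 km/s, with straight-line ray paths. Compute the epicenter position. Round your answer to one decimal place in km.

(-24.4, 9.5)

Distance from S−P lag: d = Δt · v_P v_S / (v_P − v_S) = Δt · (6.59·3.55)/(6.59−3.55) ≈ 7.6956·Δt.
So d_S05 = 79.24, d_S06 = 65.39, d_S07 = 15.26 km.
Circle about each station: (x + 98.9)² + (y − 36.5)² = 79.24²; (x + 80.5)² + (y + 24.1)² = 65.39²; (x + 34.2)² + (y + 2.2)² = 15.26².
Subtracting pairs of circle equations eliminates x²+y² and gives linear equations (the radical axes):
36.8 x − 121.2 y = -2049.27
129.4 x − 77.4 y = -3892.87
Solving the 2×2 system: x ≈ -24.4, y ≈ 9.5 km.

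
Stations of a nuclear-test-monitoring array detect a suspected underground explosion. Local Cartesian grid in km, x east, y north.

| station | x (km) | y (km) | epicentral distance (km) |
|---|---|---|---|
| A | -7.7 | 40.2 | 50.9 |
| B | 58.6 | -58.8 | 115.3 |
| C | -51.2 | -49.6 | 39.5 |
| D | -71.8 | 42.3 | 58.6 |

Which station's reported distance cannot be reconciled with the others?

A

Solve using three stations at a time. Using B, C, D (subtract circle equations pairwise → linear system) gives (x, y) ≈ (-46.1, -10.4).
Distances from that point to each station vs reported:
  A: calculated 63.5 vs reported 50.9 → residual 12.6 km
  B: calculated 115.3 vs reported 115.3 → residual 0.0 km
  C: calculated 39.6 vs reported 39.5 → residual 0.1 km
  D: calculated 58.6 vs reported 58.6 → residual 0.0 km
B, C, D are mutually consistent (residuals ≈ 0); A is off by 12.6 km.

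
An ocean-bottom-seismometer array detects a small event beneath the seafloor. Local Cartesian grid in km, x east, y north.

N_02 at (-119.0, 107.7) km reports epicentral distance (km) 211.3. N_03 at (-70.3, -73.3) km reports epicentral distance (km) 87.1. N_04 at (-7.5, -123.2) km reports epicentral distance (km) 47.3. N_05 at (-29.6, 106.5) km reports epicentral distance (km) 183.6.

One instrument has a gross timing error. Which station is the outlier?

N_03

Solve using three stations at a time. Using N_02, N_04, N_05 (subtract circle equations pairwise → linear system) gives (x, y) ≈ (-15.6, -76.6).
Distances from that point to each station vs reported:
  N_02: calculated 211.3 vs reported 211.3 → residual 0.0 km
  N_03: calculated 54.8 vs reported 87.1 → residual 32.3 km
  N_04: calculated 47.3 vs reported 47.3 → residual 0.0 km
  N_05: calculated 183.6 vs reported 183.6 → residual 0.0 km
N_02, N_04, N_05 are mutually consistent (residuals ≈ 0); N_03 is off by 32.3 km.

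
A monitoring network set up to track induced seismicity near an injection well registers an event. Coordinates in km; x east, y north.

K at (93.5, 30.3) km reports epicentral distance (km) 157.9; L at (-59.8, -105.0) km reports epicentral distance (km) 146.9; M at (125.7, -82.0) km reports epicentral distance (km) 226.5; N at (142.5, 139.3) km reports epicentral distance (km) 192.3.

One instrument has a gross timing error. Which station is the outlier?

Solve using three stations at a time. Using K, L, M (subtract circle equations pairwise → linear system) gives (x, y) ≈ (-63.9, 41.8).
Distances from that point to each station vs reported:
  K: calculated 157.9 vs reported 157.9 → residual 0.0 km
  L: calculated 146.9 vs reported 146.9 → residual 0.0 km
  M: calculated 226.5 vs reported 226.5 → residual 0.0 km
  N: calculated 228.3 vs reported 192.3 → residual 36.0 km
K, L, M are mutually consistent (residuals ≈ 0); N is off by 36.0 km.

N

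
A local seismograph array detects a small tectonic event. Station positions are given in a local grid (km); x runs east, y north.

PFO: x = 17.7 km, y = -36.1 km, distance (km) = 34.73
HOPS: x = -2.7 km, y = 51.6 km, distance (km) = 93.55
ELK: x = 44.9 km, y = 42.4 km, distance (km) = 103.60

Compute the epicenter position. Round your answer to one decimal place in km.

-16.7 km east, -40.9 km north

Circle about each station: (x − 17.7)² + (y + 36.1)² = 34.73²; (x + 2.7)² + (y − 51.6)² = 93.55²; (x − 44.9)² + (y − 42.4)² = 103.60².
Subtracting the PFO equation from the HOPS and ELK equations removes the quadratic terms:
-40.8 x + 175.4 y = -6492.08
54.4 x + 157.0 y = -7329.52
Solving the 2×2 system: x ≈ -16.7, y ≈ -40.9 km.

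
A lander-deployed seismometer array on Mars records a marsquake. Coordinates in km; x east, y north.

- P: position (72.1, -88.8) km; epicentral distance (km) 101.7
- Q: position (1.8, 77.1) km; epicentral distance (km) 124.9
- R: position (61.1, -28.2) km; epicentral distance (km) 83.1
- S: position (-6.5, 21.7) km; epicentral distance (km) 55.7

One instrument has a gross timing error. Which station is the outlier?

Solve using three stations at a time. Using P, Q, R (subtract circle equations pairwise → linear system) gives (x, y) ≈ (-20.1, -45.9).
Distances from that point to each station vs reported:
  P: calculated 101.7 vs reported 101.7 → residual 0.0 km
  Q: calculated 124.9 vs reported 124.9 → residual 0.0 km
  R: calculated 83.1 vs reported 83.1 → residual 0.0 km
  S: calculated 68.9 vs reported 55.7 → residual 13.2 km
P, Q, R are mutually consistent (residuals ≈ 0); S is off by 13.2 km.

S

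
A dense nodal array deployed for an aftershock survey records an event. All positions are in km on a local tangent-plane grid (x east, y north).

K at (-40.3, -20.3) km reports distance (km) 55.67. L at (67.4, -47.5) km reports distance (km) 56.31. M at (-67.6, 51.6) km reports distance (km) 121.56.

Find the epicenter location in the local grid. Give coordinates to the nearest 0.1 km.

Circle about each station: (x + 40.3)² + (y + 20.3)² = 55.67²; (x − 67.4)² + (y + 47.5)² = 56.31²; (x + 67.6)² + (y − 51.6)² = 121.56².
Subtracting the K equation from the L and M equations removes the quadratic terms:
215.4 x − 54.4 y = 4691.16
-54.6 x + 143.8 y = -6481.54
Solving the 2×2 system: x ≈ 11.5, y ≈ -40.7 km.

x ≈ 11.5 km, y ≈ -40.7 km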